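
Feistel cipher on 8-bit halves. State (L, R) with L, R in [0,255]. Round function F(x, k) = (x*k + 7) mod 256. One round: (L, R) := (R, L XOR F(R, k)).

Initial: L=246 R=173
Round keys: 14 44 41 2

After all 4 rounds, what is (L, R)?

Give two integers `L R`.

Answer: 182 53

Derivation:
Round 1 (k=14): L=173 R=139
Round 2 (k=44): L=139 R=70
Round 3 (k=41): L=70 R=182
Round 4 (k=2): L=182 R=53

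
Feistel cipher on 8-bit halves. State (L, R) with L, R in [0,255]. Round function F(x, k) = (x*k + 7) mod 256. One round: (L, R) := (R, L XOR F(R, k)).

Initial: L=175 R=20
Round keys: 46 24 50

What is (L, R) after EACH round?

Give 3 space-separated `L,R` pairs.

Round 1 (k=46): L=20 R=48
Round 2 (k=24): L=48 R=147
Round 3 (k=50): L=147 R=141

Answer: 20,48 48,147 147,141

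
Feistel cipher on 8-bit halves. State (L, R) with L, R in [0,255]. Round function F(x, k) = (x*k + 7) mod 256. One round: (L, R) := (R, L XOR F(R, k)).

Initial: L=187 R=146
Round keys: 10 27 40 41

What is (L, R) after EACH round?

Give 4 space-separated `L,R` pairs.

Round 1 (k=10): L=146 R=0
Round 2 (k=27): L=0 R=149
Round 3 (k=40): L=149 R=79
Round 4 (k=41): L=79 R=59

Answer: 146,0 0,149 149,79 79,59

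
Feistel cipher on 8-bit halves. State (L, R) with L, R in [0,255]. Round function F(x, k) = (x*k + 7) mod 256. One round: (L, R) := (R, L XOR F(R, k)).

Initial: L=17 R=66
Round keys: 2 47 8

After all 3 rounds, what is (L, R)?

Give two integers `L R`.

Round 1 (k=2): L=66 R=154
Round 2 (k=47): L=154 R=15
Round 3 (k=8): L=15 R=229

Answer: 15 229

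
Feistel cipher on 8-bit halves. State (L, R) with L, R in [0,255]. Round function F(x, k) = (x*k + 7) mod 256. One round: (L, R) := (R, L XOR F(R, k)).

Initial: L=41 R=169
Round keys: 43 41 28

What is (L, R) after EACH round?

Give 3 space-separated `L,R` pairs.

Round 1 (k=43): L=169 R=67
Round 2 (k=41): L=67 R=107
Round 3 (k=28): L=107 R=248

Answer: 169,67 67,107 107,248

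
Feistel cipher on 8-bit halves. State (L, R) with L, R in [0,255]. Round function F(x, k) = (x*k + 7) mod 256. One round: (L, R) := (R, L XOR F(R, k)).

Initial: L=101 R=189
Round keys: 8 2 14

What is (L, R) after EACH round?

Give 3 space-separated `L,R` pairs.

Round 1 (k=8): L=189 R=138
Round 2 (k=2): L=138 R=166
Round 3 (k=14): L=166 R=145

Answer: 189,138 138,166 166,145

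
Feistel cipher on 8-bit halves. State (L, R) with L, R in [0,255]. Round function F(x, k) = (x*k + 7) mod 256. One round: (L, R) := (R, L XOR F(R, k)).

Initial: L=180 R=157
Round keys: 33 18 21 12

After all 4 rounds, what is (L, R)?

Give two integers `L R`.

Round 1 (k=33): L=157 R=240
Round 2 (k=18): L=240 R=122
Round 3 (k=21): L=122 R=249
Round 4 (k=12): L=249 R=201

Answer: 249 201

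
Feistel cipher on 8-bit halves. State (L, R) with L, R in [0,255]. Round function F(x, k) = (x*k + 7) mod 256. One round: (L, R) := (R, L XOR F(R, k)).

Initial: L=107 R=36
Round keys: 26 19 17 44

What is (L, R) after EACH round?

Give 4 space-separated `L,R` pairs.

Round 1 (k=26): L=36 R=196
Round 2 (k=19): L=196 R=183
Round 3 (k=17): L=183 R=234
Round 4 (k=44): L=234 R=136

Answer: 36,196 196,183 183,234 234,136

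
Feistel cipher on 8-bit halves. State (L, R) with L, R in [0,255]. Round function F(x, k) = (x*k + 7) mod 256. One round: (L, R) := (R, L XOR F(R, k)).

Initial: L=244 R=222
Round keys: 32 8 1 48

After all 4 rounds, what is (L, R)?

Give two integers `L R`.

Round 1 (k=32): L=222 R=51
Round 2 (k=8): L=51 R=65
Round 3 (k=1): L=65 R=123
Round 4 (k=48): L=123 R=86

Answer: 123 86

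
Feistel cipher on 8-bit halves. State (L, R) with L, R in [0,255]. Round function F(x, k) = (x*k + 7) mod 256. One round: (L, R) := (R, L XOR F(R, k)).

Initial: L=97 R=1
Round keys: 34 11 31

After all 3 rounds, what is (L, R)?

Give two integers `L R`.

Round 1 (k=34): L=1 R=72
Round 2 (k=11): L=72 R=30
Round 3 (k=31): L=30 R=225

Answer: 30 225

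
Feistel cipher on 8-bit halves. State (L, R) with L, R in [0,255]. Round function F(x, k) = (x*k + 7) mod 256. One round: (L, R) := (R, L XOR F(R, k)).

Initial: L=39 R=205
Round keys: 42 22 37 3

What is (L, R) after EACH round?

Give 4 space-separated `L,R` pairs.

Round 1 (k=42): L=205 R=142
Round 2 (k=22): L=142 R=246
Round 3 (k=37): L=246 R=27
Round 4 (k=3): L=27 R=174

Answer: 205,142 142,246 246,27 27,174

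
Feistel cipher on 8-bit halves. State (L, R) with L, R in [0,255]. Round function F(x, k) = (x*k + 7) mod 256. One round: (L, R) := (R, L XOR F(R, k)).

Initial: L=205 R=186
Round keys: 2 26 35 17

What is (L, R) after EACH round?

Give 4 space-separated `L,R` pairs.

Answer: 186,182 182,57 57,100 100,146

Derivation:
Round 1 (k=2): L=186 R=182
Round 2 (k=26): L=182 R=57
Round 3 (k=35): L=57 R=100
Round 4 (k=17): L=100 R=146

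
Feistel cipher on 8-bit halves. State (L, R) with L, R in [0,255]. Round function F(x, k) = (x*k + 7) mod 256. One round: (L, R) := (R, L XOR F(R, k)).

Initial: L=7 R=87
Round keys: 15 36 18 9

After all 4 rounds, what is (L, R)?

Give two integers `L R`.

Answer: 200 219

Derivation:
Round 1 (k=15): L=87 R=39
Round 2 (k=36): L=39 R=212
Round 3 (k=18): L=212 R=200
Round 4 (k=9): L=200 R=219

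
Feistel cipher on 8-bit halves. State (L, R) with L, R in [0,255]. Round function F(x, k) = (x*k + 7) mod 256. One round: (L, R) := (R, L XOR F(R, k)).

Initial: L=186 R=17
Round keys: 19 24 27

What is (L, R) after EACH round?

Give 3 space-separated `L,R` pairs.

Answer: 17,240 240,150 150,41

Derivation:
Round 1 (k=19): L=17 R=240
Round 2 (k=24): L=240 R=150
Round 3 (k=27): L=150 R=41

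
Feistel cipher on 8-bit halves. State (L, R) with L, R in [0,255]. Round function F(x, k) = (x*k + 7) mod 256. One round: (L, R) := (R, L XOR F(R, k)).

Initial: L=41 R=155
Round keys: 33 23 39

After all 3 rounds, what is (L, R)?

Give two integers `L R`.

Round 1 (k=33): L=155 R=43
Round 2 (k=23): L=43 R=127
Round 3 (k=39): L=127 R=75

Answer: 127 75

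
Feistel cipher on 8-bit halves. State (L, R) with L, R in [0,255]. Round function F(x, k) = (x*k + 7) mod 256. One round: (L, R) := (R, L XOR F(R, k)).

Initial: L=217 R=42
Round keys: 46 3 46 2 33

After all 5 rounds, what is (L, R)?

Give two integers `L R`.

Round 1 (k=46): L=42 R=74
Round 2 (k=3): L=74 R=207
Round 3 (k=46): L=207 R=115
Round 4 (k=2): L=115 R=34
Round 5 (k=33): L=34 R=26

Answer: 34 26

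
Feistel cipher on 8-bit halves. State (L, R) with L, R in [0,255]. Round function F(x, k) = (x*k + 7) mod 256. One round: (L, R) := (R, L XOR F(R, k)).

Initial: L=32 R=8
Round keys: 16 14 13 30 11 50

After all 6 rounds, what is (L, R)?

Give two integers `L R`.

Round 1 (k=16): L=8 R=167
Round 2 (k=14): L=167 R=33
Round 3 (k=13): L=33 R=19
Round 4 (k=30): L=19 R=96
Round 5 (k=11): L=96 R=52
Round 6 (k=50): L=52 R=79

Answer: 52 79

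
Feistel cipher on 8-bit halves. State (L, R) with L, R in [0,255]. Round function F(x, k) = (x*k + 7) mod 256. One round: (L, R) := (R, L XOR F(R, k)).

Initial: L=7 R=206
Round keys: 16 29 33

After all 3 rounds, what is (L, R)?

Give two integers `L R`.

Answer: 169 48

Derivation:
Round 1 (k=16): L=206 R=224
Round 2 (k=29): L=224 R=169
Round 3 (k=33): L=169 R=48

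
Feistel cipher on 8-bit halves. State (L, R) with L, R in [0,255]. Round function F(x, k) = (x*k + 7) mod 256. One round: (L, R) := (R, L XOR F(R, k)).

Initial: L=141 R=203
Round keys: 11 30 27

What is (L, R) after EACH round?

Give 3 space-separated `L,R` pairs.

Answer: 203,77 77,198 198,164

Derivation:
Round 1 (k=11): L=203 R=77
Round 2 (k=30): L=77 R=198
Round 3 (k=27): L=198 R=164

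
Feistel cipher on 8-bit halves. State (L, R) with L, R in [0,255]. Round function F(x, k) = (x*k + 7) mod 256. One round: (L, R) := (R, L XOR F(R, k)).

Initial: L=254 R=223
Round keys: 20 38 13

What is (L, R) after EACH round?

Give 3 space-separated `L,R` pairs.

Round 1 (k=20): L=223 R=141
Round 2 (k=38): L=141 R=42
Round 3 (k=13): L=42 R=164

Answer: 223,141 141,42 42,164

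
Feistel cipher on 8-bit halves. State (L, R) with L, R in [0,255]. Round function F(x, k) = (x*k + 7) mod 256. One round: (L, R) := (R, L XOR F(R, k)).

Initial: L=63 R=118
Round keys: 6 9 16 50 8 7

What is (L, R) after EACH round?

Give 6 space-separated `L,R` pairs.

Round 1 (k=6): L=118 R=244
Round 2 (k=9): L=244 R=237
Round 3 (k=16): L=237 R=35
Round 4 (k=50): L=35 R=48
Round 5 (k=8): L=48 R=164
Round 6 (k=7): L=164 R=179

Answer: 118,244 244,237 237,35 35,48 48,164 164,179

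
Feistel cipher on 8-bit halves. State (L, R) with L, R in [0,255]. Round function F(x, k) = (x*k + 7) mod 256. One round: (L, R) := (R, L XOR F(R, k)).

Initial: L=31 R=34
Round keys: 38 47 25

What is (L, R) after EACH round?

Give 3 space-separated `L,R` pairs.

Answer: 34,12 12,25 25,116

Derivation:
Round 1 (k=38): L=34 R=12
Round 2 (k=47): L=12 R=25
Round 3 (k=25): L=25 R=116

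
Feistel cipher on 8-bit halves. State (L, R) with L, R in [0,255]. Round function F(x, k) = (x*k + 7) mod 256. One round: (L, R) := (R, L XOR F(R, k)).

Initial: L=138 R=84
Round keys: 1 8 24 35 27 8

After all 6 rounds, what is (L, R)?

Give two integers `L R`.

Answer: 123 229

Derivation:
Round 1 (k=1): L=84 R=209
Round 2 (k=8): L=209 R=219
Round 3 (k=24): L=219 R=94
Round 4 (k=35): L=94 R=58
Round 5 (k=27): L=58 R=123
Round 6 (k=8): L=123 R=229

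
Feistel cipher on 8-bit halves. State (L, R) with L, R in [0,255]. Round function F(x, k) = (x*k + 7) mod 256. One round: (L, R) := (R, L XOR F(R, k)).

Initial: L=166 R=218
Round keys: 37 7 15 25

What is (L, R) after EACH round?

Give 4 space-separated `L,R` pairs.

Round 1 (k=37): L=218 R=47
Round 2 (k=7): L=47 R=138
Round 3 (k=15): L=138 R=50
Round 4 (k=25): L=50 R=99

Answer: 218,47 47,138 138,50 50,99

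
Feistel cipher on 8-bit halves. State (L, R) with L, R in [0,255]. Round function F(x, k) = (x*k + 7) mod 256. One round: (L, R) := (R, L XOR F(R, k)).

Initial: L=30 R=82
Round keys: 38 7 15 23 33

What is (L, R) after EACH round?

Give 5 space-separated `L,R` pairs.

Round 1 (k=38): L=82 R=45
Round 2 (k=7): L=45 R=16
Round 3 (k=15): L=16 R=218
Round 4 (k=23): L=218 R=141
Round 5 (k=33): L=141 R=238

Answer: 82,45 45,16 16,218 218,141 141,238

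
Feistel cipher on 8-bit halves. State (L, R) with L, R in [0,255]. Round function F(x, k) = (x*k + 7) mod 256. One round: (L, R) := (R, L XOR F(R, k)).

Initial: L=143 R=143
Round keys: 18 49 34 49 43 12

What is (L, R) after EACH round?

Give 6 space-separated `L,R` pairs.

Round 1 (k=18): L=143 R=154
Round 2 (k=49): L=154 R=14
Round 3 (k=34): L=14 R=121
Round 4 (k=49): L=121 R=62
Round 5 (k=43): L=62 R=8
Round 6 (k=12): L=8 R=89

Answer: 143,154 154,14 14,121 121,62 62,8 8,89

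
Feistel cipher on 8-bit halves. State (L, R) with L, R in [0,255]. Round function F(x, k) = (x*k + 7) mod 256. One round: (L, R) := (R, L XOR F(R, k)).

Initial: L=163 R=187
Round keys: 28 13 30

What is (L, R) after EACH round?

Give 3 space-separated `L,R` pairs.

Answer: 187,216 216,68 68,39

Derivation:
Round 1 (k=28): L=187 R=216
Round 2 (k=13): L=216 R=68
Round 3 (k=30): L=68 R=39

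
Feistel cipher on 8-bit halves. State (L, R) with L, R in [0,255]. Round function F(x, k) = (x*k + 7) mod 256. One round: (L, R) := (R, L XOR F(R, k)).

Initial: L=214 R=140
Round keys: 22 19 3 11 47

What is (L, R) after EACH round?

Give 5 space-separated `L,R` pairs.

Answer: 140,217 217,174 174,200 200,49 49,206

Derivation:
Round 1 (k=22): L=140 R=217
Round 2 (k=19): L=217 R=174
Round 3 (k=3): L=174 R=200
Round 4 (k=11): L=200 R=49
Round 5 (k=47): L=49 R=206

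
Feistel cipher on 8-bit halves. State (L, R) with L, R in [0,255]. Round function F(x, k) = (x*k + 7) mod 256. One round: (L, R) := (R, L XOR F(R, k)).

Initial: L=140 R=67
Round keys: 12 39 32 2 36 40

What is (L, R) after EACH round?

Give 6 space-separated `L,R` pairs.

Round 1 (k=12): L=67 R=167
Round 2 (k=39): L=167 R=59
Round 3 (k=32): L=59 R=192
Round 4 (k=2): L=192 R=188
Round 5 (k=36): L=188 R=183
Round 6 (k=40): L=183 R=35

Answer: 67,167 167,59 59,192 192,188 188,183 183,35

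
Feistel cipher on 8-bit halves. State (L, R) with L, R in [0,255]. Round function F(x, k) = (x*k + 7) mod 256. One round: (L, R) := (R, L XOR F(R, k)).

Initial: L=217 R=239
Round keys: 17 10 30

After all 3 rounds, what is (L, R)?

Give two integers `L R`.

Round 1 (k=17): L=239 R=63
Round 2 (k=10): L=63 R=146
Round 3 (k=30): L=146 R=28

Answer: 146 28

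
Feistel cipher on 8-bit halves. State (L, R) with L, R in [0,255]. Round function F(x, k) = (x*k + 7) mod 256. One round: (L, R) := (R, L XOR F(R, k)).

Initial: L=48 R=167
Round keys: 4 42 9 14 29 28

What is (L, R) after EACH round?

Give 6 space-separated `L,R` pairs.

Answer: 167,147 147,130 130,10 10,17 17,254 254,222

Derivation:
Round 1 (k=4): L=167 R=147
Round 2 (k=42): L=147 R=130
Round 3 (k=9): L=130 R=10
Round 4 (k=14): L=10 R=17
Round 5 (k=29): L=17 R=254
Round 6 (k=28): L=254 R=222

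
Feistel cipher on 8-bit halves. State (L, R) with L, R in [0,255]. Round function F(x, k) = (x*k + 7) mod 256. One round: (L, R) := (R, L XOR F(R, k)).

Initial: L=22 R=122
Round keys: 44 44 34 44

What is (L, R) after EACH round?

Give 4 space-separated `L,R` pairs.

Answer: 122,233 233,105 105,16 16,174

Derivation:
Round 1 (k=44): L=122 R=233
Round 2 (k=44): L=233 R=105
Round 3 (k=34): L=105 R=16
Round 4 (k=44): L=16 R=174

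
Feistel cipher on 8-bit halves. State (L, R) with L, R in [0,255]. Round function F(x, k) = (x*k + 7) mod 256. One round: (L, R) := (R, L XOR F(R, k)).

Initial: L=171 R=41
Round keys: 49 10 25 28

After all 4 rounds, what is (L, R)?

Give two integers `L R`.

Round 1 (k=49): L=41 R=75
Round 2 (k=10): L=75 R=220
Round 3 (k=25): L=220 R=200
Round 4 (k=28): L=200 R=59

Answer: 200 59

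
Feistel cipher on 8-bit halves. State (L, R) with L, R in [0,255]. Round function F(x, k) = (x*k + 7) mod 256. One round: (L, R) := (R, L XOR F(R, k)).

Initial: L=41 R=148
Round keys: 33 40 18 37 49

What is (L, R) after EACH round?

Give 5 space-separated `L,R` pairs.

Round 1 (k=33): L=148 R=50
Round 2 (k=40): L=50 R=67
Round 3 (k=18): L=67 R=143
Round 4 (k=37): L=143 R=241
Round 5 (k=49): L=241 R=167

Answer: 148,50 50,67 67,143 143,241 241,167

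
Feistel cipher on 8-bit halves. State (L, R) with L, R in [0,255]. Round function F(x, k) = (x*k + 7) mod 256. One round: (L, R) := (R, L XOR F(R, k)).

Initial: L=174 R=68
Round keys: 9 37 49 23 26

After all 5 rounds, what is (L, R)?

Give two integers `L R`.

Answer: 205 151

Derivation:
Round 1 (k=9): L=68 R=197
Round 2 (k=37): L=197 R=196
Round 3 (k=49): L=196 R=78
Round 4 (k=23): L=78 R=205
Round 5 (k=26): L=205 R=151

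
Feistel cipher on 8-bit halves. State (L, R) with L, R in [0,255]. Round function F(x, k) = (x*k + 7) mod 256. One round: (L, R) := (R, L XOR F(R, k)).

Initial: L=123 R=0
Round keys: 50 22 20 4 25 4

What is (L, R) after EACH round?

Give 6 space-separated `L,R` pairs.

Round 1 (k=50): L=0 R=124
Round 2 (k=22): L=124 R=175
Round 3 (k=20): L=175 R=207
Round 4 (k=4): L=207 R=236
Round 5 (k=25): L=236 R=220
Round 6 (k=4): L=220 R=155

Answer: 0,124 124,175 175,207 207,236 236,220 220,155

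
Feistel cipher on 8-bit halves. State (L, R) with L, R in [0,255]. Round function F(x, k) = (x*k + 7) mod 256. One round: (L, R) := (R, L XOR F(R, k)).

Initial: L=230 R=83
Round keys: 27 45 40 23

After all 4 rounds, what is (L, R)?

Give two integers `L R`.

Answer: 25 8

Derivation:
Round 1 (k=27): L=83 R=46
Round 2 (k=45): L=46 R=78
Round 3 (k=40): L=78 R=25
Round 4 (k=23): L=25 R=8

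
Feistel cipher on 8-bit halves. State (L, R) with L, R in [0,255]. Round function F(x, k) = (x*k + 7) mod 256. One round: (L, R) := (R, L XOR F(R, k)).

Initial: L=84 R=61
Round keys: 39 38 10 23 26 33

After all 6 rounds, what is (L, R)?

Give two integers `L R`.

Answer: 218 237

Derivation:
Round 1 (k=39): L=61 R=6
Round 2 (k=38): L=6 R=214
Round 3 (k=10): L=214 R=101
Round 4 (k=23): L=101 R=204
Round 5 (k=26): L=204 R=218
Round 6 (k=33): L=218 R=237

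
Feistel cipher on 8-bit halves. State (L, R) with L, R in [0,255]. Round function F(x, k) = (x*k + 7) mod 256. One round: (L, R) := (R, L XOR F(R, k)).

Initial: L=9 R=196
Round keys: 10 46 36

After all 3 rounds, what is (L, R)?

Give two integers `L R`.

Round 1 (k=10): L=196 R=166
Round 2 (k=46): L=166 R=31
Round 3 (k=36): L=31 R=197

Answer: 31 197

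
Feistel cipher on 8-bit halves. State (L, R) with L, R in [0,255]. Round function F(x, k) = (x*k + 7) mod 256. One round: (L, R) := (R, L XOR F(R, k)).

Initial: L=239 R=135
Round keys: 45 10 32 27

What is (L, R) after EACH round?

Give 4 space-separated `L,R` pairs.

Round 1 (k=45): L=135 R=45
Round 2 (k=10): L=45 R=78
Round 3 (k=32): L=78 R=234
Round 4 (k=27): L=234 R=251

Answer: 135,45 45,78 78,234 234,251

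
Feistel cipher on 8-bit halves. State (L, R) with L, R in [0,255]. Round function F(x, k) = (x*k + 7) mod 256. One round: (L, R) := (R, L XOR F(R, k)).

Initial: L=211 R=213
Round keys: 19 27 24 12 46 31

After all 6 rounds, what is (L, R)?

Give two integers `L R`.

Answer: 245 150

Derivation:
Round 1 (k=19): L=213 R=5
Round 2 (k=27): L=5 R=91
Round 3 (k=24): L=91 R=138
Round 4 (k=12): L=138 R=36
Round 5 (k=46): L=36 R=245
Round 6 (k=31): L=245 R=150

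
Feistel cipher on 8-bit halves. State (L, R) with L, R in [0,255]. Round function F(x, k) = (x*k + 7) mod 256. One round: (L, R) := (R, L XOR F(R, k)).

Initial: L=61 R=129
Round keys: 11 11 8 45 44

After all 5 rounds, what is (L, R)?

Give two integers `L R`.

Round 1 (k=11): L=129 R=175
Round 2 (k=11): L=175 R=13
Round 3 (k=8): L=13 R=192
Round 4 (k=45): L=192 R=202
Round 5 (k=44): L=202 R=127

Answer: 202 127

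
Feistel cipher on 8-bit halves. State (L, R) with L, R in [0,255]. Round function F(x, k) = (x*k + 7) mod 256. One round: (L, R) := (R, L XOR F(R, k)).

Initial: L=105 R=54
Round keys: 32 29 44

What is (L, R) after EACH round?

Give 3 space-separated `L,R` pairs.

Round 1 (k=32): L=54 R=174
Round 2 (k=29): L=174 R=139
Round 3 (k=44): L=139 R=69

Answer: 54,174 174,139 139,69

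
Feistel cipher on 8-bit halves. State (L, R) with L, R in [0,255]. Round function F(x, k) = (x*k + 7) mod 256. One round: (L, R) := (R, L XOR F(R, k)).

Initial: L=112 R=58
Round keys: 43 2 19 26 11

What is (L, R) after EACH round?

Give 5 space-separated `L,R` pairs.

Round 1 (k=43): L=58 R=181
Round 2 (k=2): L=181 R=75
Round 3 (k=19): L=75 R=45
Round 4 (k=26): L=45 R=210
Round 5 (k=11): L=210 R=32

Answer: 58,181 181,75 75,45 45,210 210,32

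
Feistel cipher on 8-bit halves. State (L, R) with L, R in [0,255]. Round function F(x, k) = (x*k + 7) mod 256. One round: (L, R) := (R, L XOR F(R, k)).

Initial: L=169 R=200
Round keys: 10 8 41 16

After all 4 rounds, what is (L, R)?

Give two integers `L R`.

Round 1 (k=10): L=200 R=126
Round 2 (k=8): L=126 R=63
Round 3 (k=41): L=63 R=96
Round 4 (k=16): L=96 R=56

Answer: 96 56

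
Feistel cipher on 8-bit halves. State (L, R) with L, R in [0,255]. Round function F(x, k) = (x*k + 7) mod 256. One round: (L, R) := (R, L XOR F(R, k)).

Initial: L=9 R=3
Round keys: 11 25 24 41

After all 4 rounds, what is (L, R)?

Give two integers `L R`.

Round 1 (k=11): L=3 R=33
Round 2 (k=25): L=33 R=67
Round 3 (k=24): L=67 R=110
Round 4 (k=41): L=110 R=230

Answer: 110 230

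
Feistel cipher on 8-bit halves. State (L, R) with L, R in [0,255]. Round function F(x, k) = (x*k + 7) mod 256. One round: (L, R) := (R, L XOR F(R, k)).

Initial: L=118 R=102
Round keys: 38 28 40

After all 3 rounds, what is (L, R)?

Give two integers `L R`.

Round 1 (k=38): L=102 R=93
Round 2 (k=28): L=93 R=85
Round 3 (k=40): L=85 R=18

Answer: 85 18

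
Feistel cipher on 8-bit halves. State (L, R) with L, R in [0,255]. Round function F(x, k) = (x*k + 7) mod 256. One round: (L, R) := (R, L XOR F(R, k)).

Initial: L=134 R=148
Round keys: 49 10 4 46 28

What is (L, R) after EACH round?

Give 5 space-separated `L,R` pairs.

Answer: 148,221 221,61 61,38 38,230 230,9

Derivation:
Round 1 (k=49): L=148 R=221
Round 2 (k=10): L=221 R=61
Round 3 (k=4): L=61 R=38
Round 4 (k=46): L=38 R=230
Round 5 (k=28): L=230 R=9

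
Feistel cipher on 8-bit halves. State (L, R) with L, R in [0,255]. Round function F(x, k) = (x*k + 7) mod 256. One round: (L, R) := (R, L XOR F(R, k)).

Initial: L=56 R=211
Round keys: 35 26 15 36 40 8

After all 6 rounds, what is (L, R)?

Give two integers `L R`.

Round 1 (k=35): L=211 R=216
Round 2 (k=26): L=216 R=36
Round 3 (k=15): L=36 R=251
Round 4 (k=36): L=251 R=119
Round 5 (k=40): L=119 R=100
Round 6 (k=8): L=100 R=80

Answer: 100 80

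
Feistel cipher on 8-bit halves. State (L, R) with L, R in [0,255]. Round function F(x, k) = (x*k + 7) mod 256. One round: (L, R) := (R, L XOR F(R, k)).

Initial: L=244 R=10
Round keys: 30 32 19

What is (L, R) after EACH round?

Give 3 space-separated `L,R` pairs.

Answer: 10,199 199,237 237,89

Derivation:
Round 1 (k=30): L=10 R=199
Round 2 (k=32): L=199 R=237
Round 3 (k=19): L=237 R=89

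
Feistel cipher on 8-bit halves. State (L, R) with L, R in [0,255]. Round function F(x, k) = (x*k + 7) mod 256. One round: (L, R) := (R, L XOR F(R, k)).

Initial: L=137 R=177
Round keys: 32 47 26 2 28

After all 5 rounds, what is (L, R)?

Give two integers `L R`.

Answer: 177 154

Derivation:
Round 1 (k=32): L=177 R=174
Round 2 (k=47): L=174 R=72
Round 3 (k=26): L=72 R=249
Round 4 (k=2): L=249 R=177
Round 5 (k=28): L=177 R=154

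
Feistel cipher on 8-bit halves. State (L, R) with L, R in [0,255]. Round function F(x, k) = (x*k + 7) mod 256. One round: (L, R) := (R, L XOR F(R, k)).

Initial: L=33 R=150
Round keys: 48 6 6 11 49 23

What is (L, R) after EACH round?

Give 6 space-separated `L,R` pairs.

Round 1 (k=48): L=150 R=6
Round 2 (k=6): L=6 R=189
Round 3 (k=6): L=189 R=115
Round 4 (k=11): L=115 R=69
Round 5 (k=49): L=69 R=79
Round 6 (k=23): L=79 R=101

Answer: 150,6 6,189 189,115 115,69 69,79 79,101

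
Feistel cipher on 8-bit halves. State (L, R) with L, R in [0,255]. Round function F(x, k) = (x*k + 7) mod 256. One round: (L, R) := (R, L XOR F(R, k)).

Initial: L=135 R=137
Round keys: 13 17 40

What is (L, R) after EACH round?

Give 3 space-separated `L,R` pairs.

Answer: 137,123 123,187 187,68

Derivation:
Round 1 (k=13): L=137 R=123
Round 2 (k=17): L=123 R=187
Round 3 (k=40): L=187 R=68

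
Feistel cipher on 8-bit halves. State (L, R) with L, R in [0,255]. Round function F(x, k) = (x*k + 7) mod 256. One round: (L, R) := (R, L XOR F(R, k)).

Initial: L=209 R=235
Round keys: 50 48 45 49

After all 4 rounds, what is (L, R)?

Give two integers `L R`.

Answer: 127 250

Derivation:
Round 1 (k=50): L=235 R=60
Round 2 (k=48): L=60 R=172
Round 3 (k=45): L=172 R=127
Round 4 (k=49): L=127 R=250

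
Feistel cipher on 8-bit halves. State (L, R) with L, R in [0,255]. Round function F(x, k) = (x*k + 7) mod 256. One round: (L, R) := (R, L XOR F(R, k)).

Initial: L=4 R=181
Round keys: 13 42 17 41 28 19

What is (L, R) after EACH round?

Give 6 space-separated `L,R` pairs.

Round 1 (k=13): L=181 R=60
Round 2 (k=42): L=60 R=106
Round 3 (k=17): L=106 R=45
Round 4 (k=41): L=45 R=86
Round 5 (k=28): L=86 R=66
Round 6 (k=19): L=66 R=187

Answer: 181,60 60,106 106,45 45,86 86,66 66,187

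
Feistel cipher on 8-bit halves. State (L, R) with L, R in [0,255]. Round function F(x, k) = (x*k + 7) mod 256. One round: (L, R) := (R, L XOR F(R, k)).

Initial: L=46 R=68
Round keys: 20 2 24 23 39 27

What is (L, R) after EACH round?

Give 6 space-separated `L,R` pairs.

Round 1 (k=20): L=68 R=121
Round 2 (k=2): L=121 R=189
Round 3 (k=24): L=189 R=198
Round 4 (k=23): L=198 R=108
Round 5 (k=39): L=108 R=189
Round 6 (k=27): L=189 R=154

Answer: 68,121 121,189 189,198 198,108 108,189 189,154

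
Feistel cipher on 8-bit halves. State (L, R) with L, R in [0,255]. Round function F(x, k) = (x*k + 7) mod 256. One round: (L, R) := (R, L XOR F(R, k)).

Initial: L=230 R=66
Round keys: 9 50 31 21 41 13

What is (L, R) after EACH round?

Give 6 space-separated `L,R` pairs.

Answer: 66,191 191,23 23,111 111,53 53,235 235,195

Derivation:
Round 1 (k=9): L=66 R=191
Round 2 (k=50): L=191 R=23
Round 3 (k=31): L=23 R=111
Round 4 (k=21): L=111 R=53
Round 5 (k=41): L=53 R=235
Round 6 (k=13): L=235 R=195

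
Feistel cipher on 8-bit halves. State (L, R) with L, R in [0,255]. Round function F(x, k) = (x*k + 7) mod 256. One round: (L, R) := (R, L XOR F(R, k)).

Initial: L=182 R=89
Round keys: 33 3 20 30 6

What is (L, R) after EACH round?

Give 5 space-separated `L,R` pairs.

Round 1 (k=33): L=89 R=54
Round 2 (k=3): L=54 R=240
Round 3 (k=20): L=240 R=241
Round 4 (k=30): L=241 R=181
Round 5 (k=6): L=181 R=180

Answer: 89,54 54,240 240,241 241,181 181,180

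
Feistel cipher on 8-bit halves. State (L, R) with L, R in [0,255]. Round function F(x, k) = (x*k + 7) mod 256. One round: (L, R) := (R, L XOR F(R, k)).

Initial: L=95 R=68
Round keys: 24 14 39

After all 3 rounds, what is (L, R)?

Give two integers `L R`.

Answer: 83 148

Derivation:
Round 1 (k=24): L=68 R=56
Round 2 (k=14): L=56 R=83
Round 3 (k=39): L=83 R=148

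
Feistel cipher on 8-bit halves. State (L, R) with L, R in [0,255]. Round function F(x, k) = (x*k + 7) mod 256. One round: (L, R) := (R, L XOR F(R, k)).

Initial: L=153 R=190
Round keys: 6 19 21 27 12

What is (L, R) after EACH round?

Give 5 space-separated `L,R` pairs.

Round 1 (k=6): L=190 R=226
Round 2 (k=19): L=226 R=115
Round 3 (k=21): L=115 R=148
Round 4 (k=27): L=148 R=208
Round 5 (k=12): L=208 R=83

Answer: 190,226 226,115 115,148 148,208 208,83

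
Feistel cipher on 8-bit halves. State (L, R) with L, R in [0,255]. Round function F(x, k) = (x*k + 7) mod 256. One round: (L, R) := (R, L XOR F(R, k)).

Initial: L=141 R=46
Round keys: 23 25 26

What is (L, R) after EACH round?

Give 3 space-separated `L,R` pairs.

Answer: 46,164 164,37 37,109

Derivation:
Round 1 (k=23): L=46 R=164
Round 2 (k=25): L=164 R=37
Round 3 (k=26): L=37 R=109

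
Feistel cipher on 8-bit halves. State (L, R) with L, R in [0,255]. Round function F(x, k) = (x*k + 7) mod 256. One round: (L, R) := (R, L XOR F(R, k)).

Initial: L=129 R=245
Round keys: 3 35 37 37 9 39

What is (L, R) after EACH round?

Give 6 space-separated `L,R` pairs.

Answer: 245,103 103,233 233,211 211,111 111,61 61,61

Derivation:
Round 1 (k=3): L=245 R=103
Round 2 (k=35): L=103 R=233
Round 3 (k=37): L=233 R=211
Round 4 (k=37): L=211 R=111
Round 5 (k=9): L=111 R=61
Round 6 (k=39): L=61 R=61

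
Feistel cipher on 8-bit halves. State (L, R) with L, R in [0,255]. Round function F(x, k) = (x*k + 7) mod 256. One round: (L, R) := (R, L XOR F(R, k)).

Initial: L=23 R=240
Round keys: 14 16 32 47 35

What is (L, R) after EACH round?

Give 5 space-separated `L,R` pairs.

Answer: 240,48 48,247 247,215 215,119 119,155

Derivation:
Round 1 (k=14): L=240 R=48
Round 2 (k=16): L=48 R=247
Round 3 (k=32): L=247 R=215
Round 4 (k=47): L=215 R=119
Round 5 (k=35): L=119 R=155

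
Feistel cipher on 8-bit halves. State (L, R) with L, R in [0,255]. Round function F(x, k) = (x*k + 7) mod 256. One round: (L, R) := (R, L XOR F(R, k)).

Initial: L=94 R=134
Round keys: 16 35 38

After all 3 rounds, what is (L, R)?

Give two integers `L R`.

Round 1 (k=16): L=134 R=57
Round 2 (k=35): L=57 R=84
Round 3 (k=38): L=84 R=70

Answer: 84 70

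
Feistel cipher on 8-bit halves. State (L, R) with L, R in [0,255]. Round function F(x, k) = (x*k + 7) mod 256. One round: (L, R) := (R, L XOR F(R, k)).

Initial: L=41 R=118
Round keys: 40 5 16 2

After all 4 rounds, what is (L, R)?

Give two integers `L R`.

Round 1 (k=40): L=118 R=94
Round 2 (k=5): L=94 R=171
Round 3 (k=16): L=171 R=233
Round 4 (k=2): L=233 R=114

Answer: 233 114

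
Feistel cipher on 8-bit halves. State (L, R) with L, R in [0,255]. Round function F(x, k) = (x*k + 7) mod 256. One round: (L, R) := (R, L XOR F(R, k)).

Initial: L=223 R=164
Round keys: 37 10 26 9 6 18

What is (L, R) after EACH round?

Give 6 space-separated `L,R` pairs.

Answer: 164,100 100,75 75,193 193,155 155,104 104,204

Derivation:
Round 1 (k=37): L=164 R=100
Round 2 (k=10): L=100 R=75
Round 3 (k=26): L=75 R=193
Round 4 (k=9): L=193 R=155
Round 5 (k=6): L=155 R=104
Round 6 (k=18): L=104 R=204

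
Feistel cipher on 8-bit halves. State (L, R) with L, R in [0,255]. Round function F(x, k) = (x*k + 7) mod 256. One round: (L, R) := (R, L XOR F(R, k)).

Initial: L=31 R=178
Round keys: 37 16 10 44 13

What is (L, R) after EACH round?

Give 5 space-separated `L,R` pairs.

Round 1 (k=37): L=178 R=222
Round 2 (k=16): L=222 R=85
Round 3 (k=10): L=85 R=135
Round 4 (k=44): L=135 R=110
Round 5 (k=13): L=110 R=26

Answer: 178,222 222,85 85,135 135,110 110,26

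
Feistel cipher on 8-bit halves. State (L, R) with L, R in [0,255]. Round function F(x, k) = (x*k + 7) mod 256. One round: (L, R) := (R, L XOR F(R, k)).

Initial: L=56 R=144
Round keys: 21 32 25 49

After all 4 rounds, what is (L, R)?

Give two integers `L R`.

Round 1 (k=21): L=144 R=239
Round 2 (k=32): L=239 R=119
Round 3 (k=25): L=119 R=73
Round 4 (k=49): L=73 R=119

Answer: 73 119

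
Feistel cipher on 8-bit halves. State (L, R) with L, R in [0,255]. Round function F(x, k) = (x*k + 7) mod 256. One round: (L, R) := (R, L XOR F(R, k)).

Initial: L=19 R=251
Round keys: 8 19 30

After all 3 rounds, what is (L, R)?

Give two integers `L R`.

Answer: 208 171

Derivation:
Round 1 (k=8): L=251 R=204
Round 2 (k=19): L=204 R=208
Round 3 (k=30): L=208 R=171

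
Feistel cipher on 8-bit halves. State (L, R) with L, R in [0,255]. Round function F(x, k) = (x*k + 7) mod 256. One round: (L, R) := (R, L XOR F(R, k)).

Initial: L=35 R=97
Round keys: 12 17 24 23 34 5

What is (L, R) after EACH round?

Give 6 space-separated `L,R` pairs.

Answer: 97,176 176,214 214,167 167,222 222,36 36,101

Derivation:
Round 1 (k=12): L=97 R=176
Round 2 (k=17): L=176 R=214
Round 3 (k=24): L=214 R=167
Round 4 (k=23): L=167 R=222
Round 5 (k=34): L=222 R=36
Round 6 (k=5): L=36 R=101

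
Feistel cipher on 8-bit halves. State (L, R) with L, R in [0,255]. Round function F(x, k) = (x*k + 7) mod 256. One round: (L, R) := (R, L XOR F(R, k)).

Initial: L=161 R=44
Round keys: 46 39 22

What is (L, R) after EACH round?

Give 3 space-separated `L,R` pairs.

Answer: 44,78 78,197 197,187

Derivation:
Round 1 (k=46): L=44 R=78
Round 2 (k=39): L=78 R=197
Round 3 (k=22): L=197 R=187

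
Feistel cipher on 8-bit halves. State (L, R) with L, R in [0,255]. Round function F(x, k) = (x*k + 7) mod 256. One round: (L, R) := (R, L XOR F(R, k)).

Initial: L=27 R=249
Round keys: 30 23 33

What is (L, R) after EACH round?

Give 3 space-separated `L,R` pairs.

Round 1 (k=30): L=249 R=46
Round 2 (k=23): L=46 R=208
Round 3 (k=33): L=208 R=249

Answer: 249,46 46,208 208,249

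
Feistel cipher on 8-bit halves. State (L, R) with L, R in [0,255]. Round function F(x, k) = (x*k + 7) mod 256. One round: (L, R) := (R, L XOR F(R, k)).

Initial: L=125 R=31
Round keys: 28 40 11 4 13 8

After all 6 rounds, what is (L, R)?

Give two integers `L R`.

Answer: 135 252

Derivation:
Round 1 (k=28): L=31 R=22
Round 2 (k=40): L=22 R=104
Round 3 (k=11): L=104 R=105
Round 4 (k=4): L=105 R=195
Round 5 (k=13): L=195 R=135
Round 6 (k=8): L=135 R=252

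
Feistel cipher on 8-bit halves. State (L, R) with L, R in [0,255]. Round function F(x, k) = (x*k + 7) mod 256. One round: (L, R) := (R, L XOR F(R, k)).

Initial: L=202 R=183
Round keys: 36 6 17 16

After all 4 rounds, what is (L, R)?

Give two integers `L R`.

Round 1 (k=36): L=183 R=9
Round 2 (k=6): L=9 R=138
Round 3 (k=17): L=138 R=56
Round 4 (k=16): L=56 R=13

Answer: 56 13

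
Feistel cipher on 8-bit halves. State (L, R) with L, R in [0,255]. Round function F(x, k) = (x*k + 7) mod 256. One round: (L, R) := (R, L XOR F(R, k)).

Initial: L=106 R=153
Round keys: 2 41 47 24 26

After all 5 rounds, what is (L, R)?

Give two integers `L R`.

Answer: 36 176

Derivation:
Round 1 (k=2): L=153 R=83
Round 2 (k=41): L=83 R=203
Round 3 (k=47): L=203 R=31
Round 4 (k=24): L=31 R=36
Round 5 (k=26): L=36 R=176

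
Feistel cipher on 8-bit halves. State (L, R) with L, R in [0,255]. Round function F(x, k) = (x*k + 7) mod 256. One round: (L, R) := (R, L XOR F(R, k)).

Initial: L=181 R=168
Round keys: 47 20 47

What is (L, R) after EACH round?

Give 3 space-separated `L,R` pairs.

Answer: 168,106 106,231 231,26

Derivation:
Round 1 (k=47): L=168 R=106
Round 2 (k=20): L=106 R=231
Round 3 (k=47): L=231 R=26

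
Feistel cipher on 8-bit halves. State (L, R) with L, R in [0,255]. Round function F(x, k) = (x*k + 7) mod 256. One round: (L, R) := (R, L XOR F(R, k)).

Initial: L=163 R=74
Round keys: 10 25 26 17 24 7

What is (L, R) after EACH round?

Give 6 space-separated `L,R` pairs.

Round 1 (k=10): L=74 R=72
Round 2 (k=25): L=72 R=69
Round 3 (k=26): L=69 R=65
Round 4 (k=17): L=65 R=29
Round 5 (k=24): L=29 R=254
Round 6 (k=7): L=254 R=228

Answer: 74,72 72,69 69,65 65,29 29,254 254,228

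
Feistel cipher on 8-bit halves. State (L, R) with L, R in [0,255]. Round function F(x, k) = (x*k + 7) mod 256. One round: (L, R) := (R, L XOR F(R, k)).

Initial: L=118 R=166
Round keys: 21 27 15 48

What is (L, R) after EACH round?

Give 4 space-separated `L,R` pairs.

Round 1 (k=21): L=166 R=211
Round 2 (k=27): L=211 R=238
Round 3 (k=15): L=238 R=42
Round 4 (k=48): L=42 R=9

Answer: 166,211 211,238 238,42 42,9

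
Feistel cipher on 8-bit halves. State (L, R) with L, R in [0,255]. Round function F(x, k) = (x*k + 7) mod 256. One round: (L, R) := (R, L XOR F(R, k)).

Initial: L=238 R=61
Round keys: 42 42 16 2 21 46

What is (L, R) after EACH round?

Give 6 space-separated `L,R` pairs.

Answer: 61,231 231,208 208,224 224,23 23,10 10,196

Derivation:
Round 1 (k=42): L=61 R=231
Round 2 (k=42): L=231 R=208
Round 3 (k=16): L=208 R=224
Round 4 (k=2): L=224 R=23
Round 5 (k=21): L=23 R=10
Round 6 (k=46): L=10 R=196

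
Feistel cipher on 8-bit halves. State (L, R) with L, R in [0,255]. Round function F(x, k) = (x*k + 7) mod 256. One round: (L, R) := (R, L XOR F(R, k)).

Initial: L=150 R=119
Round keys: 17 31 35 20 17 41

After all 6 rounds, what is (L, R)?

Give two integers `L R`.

Round 1 (k=17): L=119 R=120
Round 2 (k=31): L=120 R=248
Round 3 (k=35): L=248 R=151
Round 4 (k=20): L=151 R=43
Round 5 (k=17): L=43 R=117
Round 6 (k=41): L=117 R=239

Answer: 117 239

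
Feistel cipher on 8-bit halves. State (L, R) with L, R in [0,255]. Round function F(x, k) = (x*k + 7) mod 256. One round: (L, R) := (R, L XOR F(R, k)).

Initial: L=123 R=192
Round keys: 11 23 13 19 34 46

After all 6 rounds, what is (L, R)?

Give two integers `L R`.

Answer: 41 139

Derivation:
Round 1 (k=11): L=192 R=60
Round 2 (k=23): L=60 R=171
Round 3 (k=13): L=171 R=138
Round 4 (k=19): L=138 R=238
Round 5 (k=34): L=238 R=41
Round 6 (k=46): L=41 R=139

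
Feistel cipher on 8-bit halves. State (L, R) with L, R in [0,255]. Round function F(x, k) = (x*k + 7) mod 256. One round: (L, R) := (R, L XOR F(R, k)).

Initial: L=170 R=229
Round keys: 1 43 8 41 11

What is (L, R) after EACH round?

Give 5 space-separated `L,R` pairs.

Answer: 229,70 70,44 44,33 33,124 124,122

Derivation:
Round 1 (k=1): L=229 R=70
Round 2 (k=43): L=70 R=44
Round 3 (k=8): L=44 R=33
Round 4 (k=41): L=33 R=124
Round 5 (k=11): L=124 R=122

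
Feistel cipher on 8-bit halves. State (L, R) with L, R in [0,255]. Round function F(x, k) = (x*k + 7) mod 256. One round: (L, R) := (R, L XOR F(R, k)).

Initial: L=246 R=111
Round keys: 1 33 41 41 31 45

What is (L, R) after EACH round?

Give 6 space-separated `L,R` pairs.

Answer: 111,128 128,232 232,175 175,230 230,78 78,91

Derivation:
Round 1 (k=1): L=111 R=128
Round 2 (k=33): L=128 R=232
Round 3 (k=41): L=232 R=175
Round 4 (k=41): L=175 R=230
Round 5 (k=31): L=230 R=78
Round 6 (k=45): L=78 R=91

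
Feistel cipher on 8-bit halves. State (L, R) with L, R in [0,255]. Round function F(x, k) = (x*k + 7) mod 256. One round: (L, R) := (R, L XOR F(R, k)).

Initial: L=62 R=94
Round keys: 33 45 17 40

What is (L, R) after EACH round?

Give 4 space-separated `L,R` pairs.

Round 1 (k=33): L=94 R=27
Round 2 (k=45): L=27 R=152
Round 3 (k=17): L=152 R=4
Round 4 (k=40): L=4 R=63

Answer: 94,27 27,152 152,4 4,63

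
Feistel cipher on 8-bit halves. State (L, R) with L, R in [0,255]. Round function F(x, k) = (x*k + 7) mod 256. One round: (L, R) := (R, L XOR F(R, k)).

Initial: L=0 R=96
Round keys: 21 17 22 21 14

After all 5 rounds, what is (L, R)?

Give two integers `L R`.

Answer: 77 129

Derivation:
Round 1 (k=21): L=96 R=231
Round 2 (k=17): L=231 R=62
Round 3 (k=22): L=62 R=188
Round 4 (k=21): L=188 R=77
Round 5 (k=14): L=77 R=129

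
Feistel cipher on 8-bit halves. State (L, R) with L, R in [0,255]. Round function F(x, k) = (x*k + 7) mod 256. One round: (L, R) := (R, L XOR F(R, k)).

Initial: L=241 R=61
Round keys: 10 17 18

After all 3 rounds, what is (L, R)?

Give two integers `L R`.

Answer: 34 243

Derivation:
Round 1 (k=10): L=61 R=152
Round 2 (k=17): L=152 R=34
Round 3 (k=18): L=34 R=243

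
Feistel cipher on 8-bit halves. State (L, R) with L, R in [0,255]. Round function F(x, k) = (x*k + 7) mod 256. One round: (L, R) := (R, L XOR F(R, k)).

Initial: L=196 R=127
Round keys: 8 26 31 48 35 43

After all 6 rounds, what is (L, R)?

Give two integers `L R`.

Round 1 (k=8): L=127 R=59
Round 2 (k=26): L=59 R=122
Round 3 (k=31): L=122 R=246
Round 4 (k=48): L=246 R=93
Round 5 (k=35): L=93 R=72
Round 6 (k=43): L=72 R=66

Answer: 72 66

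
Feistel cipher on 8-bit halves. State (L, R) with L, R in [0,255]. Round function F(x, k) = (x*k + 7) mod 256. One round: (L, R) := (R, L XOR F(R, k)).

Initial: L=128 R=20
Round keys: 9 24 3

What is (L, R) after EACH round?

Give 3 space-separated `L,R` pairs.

Answer: 20,59 59,155 155,227

Derivation:
Round 1 (k=9): L=20 R=59
Round 2 (k=24): L=59 R=155
Round 3 (k=3): L=155 R=227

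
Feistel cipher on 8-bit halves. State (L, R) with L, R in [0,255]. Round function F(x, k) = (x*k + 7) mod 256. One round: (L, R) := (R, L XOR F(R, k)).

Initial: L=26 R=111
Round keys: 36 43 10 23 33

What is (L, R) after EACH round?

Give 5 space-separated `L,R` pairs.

Answer: 111,185 185,117 117,32 32,146 146,249

Derivation:
Round 1 (k=36): L=111 R=185
Round 2 (k=43): L=185 R=117
Round 3 (k=10): L=117 R=32
Round 4 (k=23): L=32 R=146
Round 5 (k=33): L=146 R=249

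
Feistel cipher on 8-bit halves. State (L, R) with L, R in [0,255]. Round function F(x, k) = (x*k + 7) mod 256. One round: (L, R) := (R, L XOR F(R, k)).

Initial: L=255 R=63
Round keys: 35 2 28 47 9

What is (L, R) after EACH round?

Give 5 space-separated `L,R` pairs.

Answer: 63,91 91,130 130,100 100,225 225,148

Derivation:
Round 1 (k=35): L=63 R=91
Round 2 (k=2): L=91 R=130
Round 3 (k=28): L=130 R=100
Round 4 (k=47): L=100 R=225
Round 5 (k=9): L=225 R=148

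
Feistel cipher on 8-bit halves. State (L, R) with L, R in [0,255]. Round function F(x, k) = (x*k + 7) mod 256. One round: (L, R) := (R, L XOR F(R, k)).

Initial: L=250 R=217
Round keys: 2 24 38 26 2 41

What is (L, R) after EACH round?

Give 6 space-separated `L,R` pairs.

Round 1 (k=2): L=217 R=67
Round 2 (k=24): L=67 R=150
Round 3 (k=38): L=150 R=8
Round 4 (k=26): L=8 R=65
Round 5 (k=2): L=65 R=129
Round 6 (k=41): L=129 R=241

Answer: 217,67 67,150 150,8 8,65 65,129 129,241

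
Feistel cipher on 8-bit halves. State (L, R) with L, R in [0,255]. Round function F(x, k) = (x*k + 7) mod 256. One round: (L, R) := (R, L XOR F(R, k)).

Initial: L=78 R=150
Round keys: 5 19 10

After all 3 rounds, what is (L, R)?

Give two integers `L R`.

Answer: 126 72

Derivation:
Round 1 (k=5): L=150 R=187
Round 2 (k=19): L=187 R=126
Round 3 (k=10): L=126 R=72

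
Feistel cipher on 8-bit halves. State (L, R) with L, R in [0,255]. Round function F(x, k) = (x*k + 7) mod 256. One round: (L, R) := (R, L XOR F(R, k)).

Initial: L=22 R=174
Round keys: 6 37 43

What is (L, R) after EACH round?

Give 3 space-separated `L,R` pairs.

Round 1 (k=6): L=174 R=13
Round 2 (k=37): L=13 R=70
Round 3 (k=43): L=70 R=196

Answer: 174,13 13,70 70,196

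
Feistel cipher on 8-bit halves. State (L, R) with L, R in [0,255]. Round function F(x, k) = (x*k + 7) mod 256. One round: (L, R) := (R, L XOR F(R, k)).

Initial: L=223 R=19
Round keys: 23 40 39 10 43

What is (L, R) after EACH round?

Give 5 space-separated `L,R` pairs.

Answer: 19,99 99,108 108,24 24,155 155,8

Derivation:
Round 1 (k=23): L=19 R=99
Round 2 (k=40): L=99 R=108
Round 3 (k=39): L=108 R=24
Round 4 (k=10): L=24 R=155
Round 5 (k=43): L=155 R=8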